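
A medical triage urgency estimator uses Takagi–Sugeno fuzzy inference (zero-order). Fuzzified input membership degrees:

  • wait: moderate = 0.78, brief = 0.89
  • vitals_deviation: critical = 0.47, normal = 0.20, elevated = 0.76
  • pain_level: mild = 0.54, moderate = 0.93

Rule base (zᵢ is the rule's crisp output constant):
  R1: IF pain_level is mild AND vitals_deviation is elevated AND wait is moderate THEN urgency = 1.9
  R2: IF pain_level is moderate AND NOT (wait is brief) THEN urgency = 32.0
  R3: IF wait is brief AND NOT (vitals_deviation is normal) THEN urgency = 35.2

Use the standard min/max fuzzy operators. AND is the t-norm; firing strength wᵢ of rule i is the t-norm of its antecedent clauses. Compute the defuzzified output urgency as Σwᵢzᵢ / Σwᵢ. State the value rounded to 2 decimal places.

R1 (z=1.9): mild=0.54, elevated=0.76, moderate=0.78; AND[min(a, b)] → w = 0.54
R2 (z=32.0): moderate=0.93, ¬brief=1−0.89=0.11; AND[min(a, b)] → w = 0.11
R3 (z=35.2): brief=0.89, ¬normal=1−0.20=0.80; AND[min(a, b)] → w = 0.80
Weighted average = (0.54·1.9 + 0.11·32.0 + 0.80·35.2) / (0.54 + 0.11 + 0.80)
  = 32.7060 / 1.4500 = 22.56

22.56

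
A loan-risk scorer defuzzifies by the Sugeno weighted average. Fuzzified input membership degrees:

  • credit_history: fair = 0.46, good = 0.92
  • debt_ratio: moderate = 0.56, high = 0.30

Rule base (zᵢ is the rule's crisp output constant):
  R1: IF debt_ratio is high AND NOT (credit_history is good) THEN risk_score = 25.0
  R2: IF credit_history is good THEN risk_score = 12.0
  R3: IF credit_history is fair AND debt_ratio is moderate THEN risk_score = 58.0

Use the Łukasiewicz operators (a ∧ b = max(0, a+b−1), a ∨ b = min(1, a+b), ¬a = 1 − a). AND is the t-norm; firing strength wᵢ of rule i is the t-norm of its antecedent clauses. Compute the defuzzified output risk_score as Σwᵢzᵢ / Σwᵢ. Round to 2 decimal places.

R1 (z=25.0): high=0.30, ¬good=1−0.92=0.08; AND[max(0, a+b−1)] → w = 0.00
R2 (z=12.0): good=0.92 → w = 0.92
R3 (z=58.0): fair=0.46, moderate=0.56; AND[max(0, a+b−1)] → w = 0.02
Weighted average = (0.00·25.0 + 0.92·12.0 + 0.02·58.0) / (0.00 + 0.92 + 0.02)
  = 12.2000 / 0.9400 = 12.98

12.98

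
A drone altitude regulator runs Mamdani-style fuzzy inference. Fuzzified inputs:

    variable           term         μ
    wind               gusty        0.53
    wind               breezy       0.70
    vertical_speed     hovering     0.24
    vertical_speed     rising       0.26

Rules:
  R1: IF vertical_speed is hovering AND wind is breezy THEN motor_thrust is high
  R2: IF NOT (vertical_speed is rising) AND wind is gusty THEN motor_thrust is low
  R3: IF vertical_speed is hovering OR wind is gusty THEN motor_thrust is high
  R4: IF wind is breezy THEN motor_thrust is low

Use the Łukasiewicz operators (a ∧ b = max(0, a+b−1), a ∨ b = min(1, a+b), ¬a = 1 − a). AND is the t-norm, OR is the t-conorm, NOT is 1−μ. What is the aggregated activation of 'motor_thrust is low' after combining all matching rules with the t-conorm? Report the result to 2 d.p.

R1: hovering=0.24, breezy=0.70; AND[max(0, a+b−1)] → w = 0.00
R2: ¬rising=1−0.26=0.74, gusty=0.53; AND[max(0, a+b−1)] → w = 0.27
R3: hovering=0.24, gusty=0.53; OR[min(1, a+b)] → w = 0.77
R4: breezy=0.70 → w = 0.70
Rules with consequent 'low': {R2, R4} → strengths 0.27, 0.70
Aggregate via t-conorm [min(1, a+b)]: 0.97

0.97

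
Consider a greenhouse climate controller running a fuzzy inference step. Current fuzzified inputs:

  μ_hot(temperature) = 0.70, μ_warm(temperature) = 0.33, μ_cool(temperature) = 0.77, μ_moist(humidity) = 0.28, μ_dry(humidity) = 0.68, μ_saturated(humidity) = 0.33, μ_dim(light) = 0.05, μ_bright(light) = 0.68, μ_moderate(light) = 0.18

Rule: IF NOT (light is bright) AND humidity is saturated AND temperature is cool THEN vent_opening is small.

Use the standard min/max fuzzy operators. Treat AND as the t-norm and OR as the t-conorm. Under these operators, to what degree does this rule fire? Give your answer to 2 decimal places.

0.32

firing strength: ¬bright=1−0.68=0.32, saturated=0.33, cool=0.77; AND[min(a, b)] → w = 0.32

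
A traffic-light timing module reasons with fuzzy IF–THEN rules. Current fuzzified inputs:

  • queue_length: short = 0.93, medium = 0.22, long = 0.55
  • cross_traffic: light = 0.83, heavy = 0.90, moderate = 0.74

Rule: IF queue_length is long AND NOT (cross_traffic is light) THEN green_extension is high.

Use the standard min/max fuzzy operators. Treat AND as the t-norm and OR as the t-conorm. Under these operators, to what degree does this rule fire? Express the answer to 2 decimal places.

0.17

firing strength: long=0.55, ¬light=1−0.83=0.17; AND[min(a, b)] → w = 0.17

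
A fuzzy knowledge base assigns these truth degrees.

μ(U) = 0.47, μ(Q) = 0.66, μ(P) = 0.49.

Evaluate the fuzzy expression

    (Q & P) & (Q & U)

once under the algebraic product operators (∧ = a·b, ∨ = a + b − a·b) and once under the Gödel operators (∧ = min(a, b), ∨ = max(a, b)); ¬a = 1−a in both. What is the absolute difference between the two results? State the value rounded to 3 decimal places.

0.370

Under algebraic product:
  Q & P = a·b on (0.6600, 0.4900) = 0.3234
  Q & U = a·b on (0.6600, 0.4700) = 0.3102
  (Q & P) & (Q & U) = a·b on (0.3234, 0.3102) = 0.1003
  → value = 0.1003
Under Gödel:
  Q & P = min(a, b) on (0.66, 0.49) = 0.49
  Q & U = min(a, b) on (0.66, 0.47) = 0.47
  (Q & P) & (Q & U) = min(a, b) on (0.49, 0.47) = 0.47
  → value = 0.4700
|0.1003 − 0.4700| = 0.370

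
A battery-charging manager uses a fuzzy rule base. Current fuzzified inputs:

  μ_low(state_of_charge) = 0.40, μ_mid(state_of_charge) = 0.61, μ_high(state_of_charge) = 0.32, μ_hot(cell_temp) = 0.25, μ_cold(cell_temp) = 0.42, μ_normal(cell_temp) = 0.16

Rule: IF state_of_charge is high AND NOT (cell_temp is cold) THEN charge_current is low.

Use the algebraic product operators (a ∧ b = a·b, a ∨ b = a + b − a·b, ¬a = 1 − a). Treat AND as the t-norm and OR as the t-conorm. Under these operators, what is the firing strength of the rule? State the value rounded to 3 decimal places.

firing strength: high=0.32, ¬cold=1−0.42=0.58; AND[a·b] → w = 0.1856

0.186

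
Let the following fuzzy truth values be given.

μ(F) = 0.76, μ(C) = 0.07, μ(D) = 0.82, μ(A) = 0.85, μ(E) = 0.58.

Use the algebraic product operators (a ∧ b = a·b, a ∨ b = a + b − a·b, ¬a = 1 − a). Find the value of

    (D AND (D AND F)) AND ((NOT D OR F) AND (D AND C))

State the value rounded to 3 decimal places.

0.024

D AND F = a·b on (0.8200, 0.7600) = 0.6232
D AND (D AND F) = a·b on (0.8200, 0.6232) = 0.5110
NOT D = 1 − 0.8200 = 0.1800
NOT D OR F = a + b − a·b on (0.1800, 0.7600) = 0.8032
D AND C = a·b on (0.8200, 0.0700) = 0.0574
(NOT D OR F) AND (D AND C) = a·b on (0.8032, 0.0574) = 0.0461
(D AND (D AND F)) AND ((NOT D OR F) AND (D AND C)) = a·b on (0.5110, 0.0461) = 0.0236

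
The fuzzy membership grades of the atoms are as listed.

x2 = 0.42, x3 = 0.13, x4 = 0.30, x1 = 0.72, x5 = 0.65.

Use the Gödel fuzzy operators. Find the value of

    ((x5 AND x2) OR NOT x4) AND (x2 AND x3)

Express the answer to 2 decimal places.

0.13

x5 AND x2 = min(a, b) on (0.65, 0.42) = 0.42
NOT x4 = 1 − 0.30 = 0.70
(x5 AND x2) OR NOT x4 = max(a, b) on (0.42, 0.70) = 0.70
x2 AND x3 = min(a, b) on (0.42, 0.13) = 0.13
((x5 AND x2) OR NOT x4) AND (x2 AND x3) = min(a, b) on (0.70, 0.13) = 0.13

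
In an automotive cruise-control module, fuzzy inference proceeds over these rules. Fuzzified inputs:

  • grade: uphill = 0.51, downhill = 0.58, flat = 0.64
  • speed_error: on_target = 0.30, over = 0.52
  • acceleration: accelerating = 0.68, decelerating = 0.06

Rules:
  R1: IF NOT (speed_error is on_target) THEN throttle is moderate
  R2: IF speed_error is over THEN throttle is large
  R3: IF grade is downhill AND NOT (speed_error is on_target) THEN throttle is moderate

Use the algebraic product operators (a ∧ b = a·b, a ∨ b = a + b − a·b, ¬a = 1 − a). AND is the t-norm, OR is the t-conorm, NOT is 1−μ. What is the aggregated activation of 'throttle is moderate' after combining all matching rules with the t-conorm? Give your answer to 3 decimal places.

R1: ¬on_target=1−0.30=0.70 → w = 0.7000
R2: over=0.52 → w = 0.5200
R3: downhill=0.58, ¬on_target=1−0.30=0.70; AND[a·b] → w = 0.4060
Rules with consequent 'moderate': {R1, R3} → strengths 0.7000, 0.4060
Aggregate via t-conorm [a + b − a·b]: 0.8218

0.822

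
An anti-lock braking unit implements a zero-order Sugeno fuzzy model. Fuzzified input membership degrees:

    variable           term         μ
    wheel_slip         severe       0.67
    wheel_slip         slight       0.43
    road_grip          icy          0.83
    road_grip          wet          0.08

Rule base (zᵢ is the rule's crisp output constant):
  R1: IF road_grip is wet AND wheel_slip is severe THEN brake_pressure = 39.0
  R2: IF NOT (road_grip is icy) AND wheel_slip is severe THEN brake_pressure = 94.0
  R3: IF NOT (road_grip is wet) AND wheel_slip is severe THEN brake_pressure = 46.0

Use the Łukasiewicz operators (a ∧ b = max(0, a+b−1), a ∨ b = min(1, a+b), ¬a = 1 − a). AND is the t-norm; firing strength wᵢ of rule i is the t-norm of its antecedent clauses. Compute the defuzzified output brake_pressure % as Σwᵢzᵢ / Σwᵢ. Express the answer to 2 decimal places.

46.00

R1 (z=39.0): wet=0.08, severe=0.67; AND[max(0, a+b−1)] → w = 0.00
R2 (z=94.0): ¬icy=1−0.83=0.17, severe=0.67; AND[max(0, a+b−1)] → w = 0.00
R3 (z=46.0): ¬wet=1−0.08=0.92, severe=0.67; AND[max(0, a+b−1)] → w = 0.59
Weighted average = (0.00·39.0 + 0.00·94.0 + 0.59·46.0) / (0.00 + 0.00 + 0.59)
  = 27.1400 / 0.5900 = 46.00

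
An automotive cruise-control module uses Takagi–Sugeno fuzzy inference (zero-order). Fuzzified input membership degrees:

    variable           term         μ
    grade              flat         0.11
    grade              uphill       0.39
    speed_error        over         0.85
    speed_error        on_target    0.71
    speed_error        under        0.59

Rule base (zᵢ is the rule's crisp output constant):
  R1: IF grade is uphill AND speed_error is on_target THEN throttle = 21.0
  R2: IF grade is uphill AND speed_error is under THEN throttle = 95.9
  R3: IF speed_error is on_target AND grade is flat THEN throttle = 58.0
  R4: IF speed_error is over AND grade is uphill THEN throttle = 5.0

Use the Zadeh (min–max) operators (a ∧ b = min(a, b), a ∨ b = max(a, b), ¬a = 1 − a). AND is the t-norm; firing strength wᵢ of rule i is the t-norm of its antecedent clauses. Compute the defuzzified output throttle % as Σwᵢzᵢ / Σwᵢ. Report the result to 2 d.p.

R1 (z=21.0): uphill=0.39, on_target=0.71; AND[min(a, b)] → w = 0.39
R2 (z=95.9): uphill=0.39, under=0.59; AND[min(a, b)] → w = 0.39
R3 (z=58.0): on_target=0.71, flat=0.11; AND[min(a, b)] → w = 0.11
R4 (z=5.0): over=0.85, uphill=0.39; AND[min(a, b)] → w = 0.39
Weighted average = (0.39·21.0 + 0.39·95.9 + 0.11·58.0 + 0.39·5.0) / (0.39 + 0.39 + 0.11 + 0.39)
  = 53.9210 / 1.2800 = 42.13

42.13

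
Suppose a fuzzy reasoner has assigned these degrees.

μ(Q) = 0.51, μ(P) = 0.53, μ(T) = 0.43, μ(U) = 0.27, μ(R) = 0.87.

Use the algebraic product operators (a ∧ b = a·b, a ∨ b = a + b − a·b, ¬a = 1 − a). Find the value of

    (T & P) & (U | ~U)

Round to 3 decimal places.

T & P = a·b on (0.4300, 0.5300) = 0.2279
~U = 1 − 0.2700 = 0.7300
U | ~U = a + b − a·b on (0.2700, 0.7300) = 0.8029
(T & P) & (U | ~U) = a·b on (0.2279, 0.8029) = 0.1830

0.183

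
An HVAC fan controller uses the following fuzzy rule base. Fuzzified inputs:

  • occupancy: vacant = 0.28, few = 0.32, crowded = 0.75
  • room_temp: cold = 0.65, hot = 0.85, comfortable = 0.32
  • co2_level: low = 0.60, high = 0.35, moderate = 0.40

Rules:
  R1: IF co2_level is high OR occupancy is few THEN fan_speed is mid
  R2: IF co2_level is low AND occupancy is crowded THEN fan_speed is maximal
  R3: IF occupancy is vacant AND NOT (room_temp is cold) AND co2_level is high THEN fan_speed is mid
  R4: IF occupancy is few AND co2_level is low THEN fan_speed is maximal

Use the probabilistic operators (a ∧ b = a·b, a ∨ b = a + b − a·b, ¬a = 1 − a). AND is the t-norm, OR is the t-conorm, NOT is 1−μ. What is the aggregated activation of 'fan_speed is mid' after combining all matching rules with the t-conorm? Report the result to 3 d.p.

R1: high=0.35, few=0.32; OR[a + b − a·b] → w = 0.5580
R2: low=0.60, crowded=0.75; AND[a·b] → w = 0.4500
R3: vacant=0.28, ¬cold=1−0.65=0.35, high=0.35; AND[a·b] → w = 0.0343
R4: few=0.32, low=0.60; AND[a·b] → w = 0.1920
Rules with consequent 'mid': {R1, R3} → strengths 0.5580, 0.0343
Aggregate via t-conorm [a + b − a·b]: 0.5732

0.573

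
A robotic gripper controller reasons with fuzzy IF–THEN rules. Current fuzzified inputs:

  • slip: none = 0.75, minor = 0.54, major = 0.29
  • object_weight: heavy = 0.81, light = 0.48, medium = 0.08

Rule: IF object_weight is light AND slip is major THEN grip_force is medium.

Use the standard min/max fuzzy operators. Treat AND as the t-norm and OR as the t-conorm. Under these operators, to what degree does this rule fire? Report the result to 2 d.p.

firing strength: light=0.48, major=0.29; AND[min(a, b)] → w = 0.29

0.29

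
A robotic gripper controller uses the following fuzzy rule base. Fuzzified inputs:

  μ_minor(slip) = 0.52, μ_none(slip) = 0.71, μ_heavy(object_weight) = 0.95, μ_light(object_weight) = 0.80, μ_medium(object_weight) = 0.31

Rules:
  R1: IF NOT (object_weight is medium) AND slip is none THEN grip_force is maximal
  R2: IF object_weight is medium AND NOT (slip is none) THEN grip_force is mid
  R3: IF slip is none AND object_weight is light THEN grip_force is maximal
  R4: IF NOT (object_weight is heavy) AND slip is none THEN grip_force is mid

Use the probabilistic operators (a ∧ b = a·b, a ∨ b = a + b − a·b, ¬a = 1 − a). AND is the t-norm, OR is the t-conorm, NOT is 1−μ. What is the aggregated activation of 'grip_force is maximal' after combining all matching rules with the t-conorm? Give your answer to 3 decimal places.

R1: ¬medium=1−0.31=0.69, none=0.71; AND[a·b] → w = 0.4899
R2: medium=0.31, ¬none=1−0.71=0.29; AND[a·b] → w = 0.0899
R3: none=0.71, light=0.80; AND[a·b] → w = 0.5680
R4: ¬heavy=1−0.95=0.05, none=0.71; AND[a·b] → w = 0.0355
Rules with consequent 'maximal': {R1, R3} → strengths 0.4899, 0.5680
Aggregate via t-conorm [a + b − a·b]: 0.7796

0.780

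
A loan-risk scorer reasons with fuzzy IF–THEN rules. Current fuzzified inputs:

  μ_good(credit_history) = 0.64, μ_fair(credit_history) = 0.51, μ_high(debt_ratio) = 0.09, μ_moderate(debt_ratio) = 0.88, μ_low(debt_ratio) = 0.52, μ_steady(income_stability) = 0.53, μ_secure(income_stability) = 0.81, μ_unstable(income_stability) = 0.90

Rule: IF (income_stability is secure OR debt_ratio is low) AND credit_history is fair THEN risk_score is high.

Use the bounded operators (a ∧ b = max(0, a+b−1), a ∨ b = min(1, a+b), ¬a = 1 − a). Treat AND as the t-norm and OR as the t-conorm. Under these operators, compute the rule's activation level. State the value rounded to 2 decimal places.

firing strength: (secure=0.81 OR low=0.52) = 1.00; AND[max(0, a+b−1)] with fair=0.51 → w = 0.51

0.51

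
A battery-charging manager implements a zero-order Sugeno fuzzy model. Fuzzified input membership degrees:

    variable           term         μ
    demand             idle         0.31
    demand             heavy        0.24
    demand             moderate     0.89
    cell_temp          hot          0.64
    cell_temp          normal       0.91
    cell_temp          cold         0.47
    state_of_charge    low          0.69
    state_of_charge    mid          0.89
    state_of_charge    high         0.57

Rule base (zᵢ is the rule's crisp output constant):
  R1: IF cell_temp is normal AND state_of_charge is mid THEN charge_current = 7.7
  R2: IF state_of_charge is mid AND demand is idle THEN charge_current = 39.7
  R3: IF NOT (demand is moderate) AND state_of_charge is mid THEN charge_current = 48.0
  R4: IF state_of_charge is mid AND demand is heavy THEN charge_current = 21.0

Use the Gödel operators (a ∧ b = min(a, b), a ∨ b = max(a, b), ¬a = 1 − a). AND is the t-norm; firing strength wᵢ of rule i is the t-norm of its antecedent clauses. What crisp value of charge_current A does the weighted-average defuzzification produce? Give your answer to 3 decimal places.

R1 (z=7.7): normal=0.91, mid=0.89; AND[min(a, b)] → w = 0.89
R2 (z=39.7): mid=0.89, idle=0.31; AND[min(a, b)] → w = 0.31
R3 (z=48.0): ¬moderate=1−0.89=0.11, mid=0.89; AND[min(a, b)] → w = 0.11
R4 (z=21.0): mid=0.89, heavy=0.24; AND[min(a, b)] → w = 0.24
Weighted average = (0.89·7.7 + 0.31·39.7 + 0.11·48.0 + 0.24·21.0) / (0.89 + 0.31 + 0.11 + 0.24)
  = 29.4800 / 1.5500 = 19.019

19.019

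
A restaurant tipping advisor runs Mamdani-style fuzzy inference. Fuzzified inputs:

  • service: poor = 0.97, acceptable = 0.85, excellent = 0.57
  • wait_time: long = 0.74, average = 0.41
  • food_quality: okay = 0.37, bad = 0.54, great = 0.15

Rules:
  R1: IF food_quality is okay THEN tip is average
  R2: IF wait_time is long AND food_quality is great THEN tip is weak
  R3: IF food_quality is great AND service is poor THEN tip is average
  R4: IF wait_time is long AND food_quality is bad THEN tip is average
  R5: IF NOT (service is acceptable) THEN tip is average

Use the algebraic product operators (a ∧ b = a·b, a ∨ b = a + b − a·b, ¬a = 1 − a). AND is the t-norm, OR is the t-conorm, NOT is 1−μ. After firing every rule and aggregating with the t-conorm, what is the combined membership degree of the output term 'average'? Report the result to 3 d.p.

0.725

R1: okay=0.37 → w = 0.3700
R2: long=0.74, great=0.15; AND[a·b] → w = 0.1110
R3: great=0.15, poor=0.97; AND[a·b] → w = 0.1455
R4: long=0.74, bad=0.54; AND[a·b] → w = 0.3996
R5: ¬acceptable=1−0.85=0.15 → w = 0.1500
Rules with consequent 'average': {R1, R3, R4, R5} → strengths 0.3700, 0.1455, 0.3996, 0.1500
Aggregate via t-conorm [a + b − a·b]: 0.7253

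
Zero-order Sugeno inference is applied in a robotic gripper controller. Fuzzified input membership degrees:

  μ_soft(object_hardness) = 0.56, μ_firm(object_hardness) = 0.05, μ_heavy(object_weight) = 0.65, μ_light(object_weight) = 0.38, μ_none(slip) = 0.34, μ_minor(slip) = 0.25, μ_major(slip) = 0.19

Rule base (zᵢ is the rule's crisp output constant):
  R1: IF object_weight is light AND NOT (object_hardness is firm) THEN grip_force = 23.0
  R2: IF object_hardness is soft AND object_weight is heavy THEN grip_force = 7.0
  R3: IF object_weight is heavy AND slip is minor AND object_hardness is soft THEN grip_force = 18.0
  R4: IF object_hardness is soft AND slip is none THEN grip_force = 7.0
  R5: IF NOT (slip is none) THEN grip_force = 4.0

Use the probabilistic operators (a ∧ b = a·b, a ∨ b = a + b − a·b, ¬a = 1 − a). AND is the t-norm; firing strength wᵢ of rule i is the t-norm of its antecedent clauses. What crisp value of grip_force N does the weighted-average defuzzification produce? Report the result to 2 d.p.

9.88

R1 (z=23.0): light=0.38, ¬firm=1−0.05=0.95; AND[a·b] → w = 0.3610
R2 (z=7.0): soft=0.56, heavy=0.65; AND[a·b] → w = 0.3640
R3 (z=18.0): heavy=0.65, minor=0.25, soft=0.56; AND[a·b] → w = 0.0910
R4 (z=7.0): soft=0.56, none=0.34; AND[a·b] → w = 0.1904
R5 (z=4.0): ¬none=1−0.34=0.66 → w = 0.6600
Weighted average = (0.3610·23.0 + 0.3640·7.0 + 0.0910·18.0 + 0.1904·7.0 + 0.6600·4.0) / (0.3610 + 0.3640 + 0.0910 + 0.1904 + 0.6600)
  = 16.4618 / 1.6664 = 9.88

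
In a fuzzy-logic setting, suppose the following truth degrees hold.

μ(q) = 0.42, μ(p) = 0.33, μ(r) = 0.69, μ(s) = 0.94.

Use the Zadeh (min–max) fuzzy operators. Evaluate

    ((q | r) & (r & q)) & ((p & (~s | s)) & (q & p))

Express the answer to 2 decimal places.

q | r = max(a, b) on (0.42, 0.69) = 0.69
r & q = min(a, b) on (0.69, 0.42) = 0.42
(q | r) & (r & q) = min(a, b) on (0.69, 0.42) = 0.42
~s = 1 − 0.94 = 0.06
~s | s = max(a, b) on (0.06, 0.94) = 0.94
p & (~s | s) = min(a, b) on (0.33, 0.94) = 0.33
q & p = min(a, b) on (0.42, 0.33) = 0.33
(p & (~s | s)) & (q & p) = min(a, b) on (0.33, 0.33) = 0.33
((q | r) & (r & q)) & ((p & (~s | s)) & (q & p)) = min(a, b) on (0.42, 0.33) = 0.33

0.33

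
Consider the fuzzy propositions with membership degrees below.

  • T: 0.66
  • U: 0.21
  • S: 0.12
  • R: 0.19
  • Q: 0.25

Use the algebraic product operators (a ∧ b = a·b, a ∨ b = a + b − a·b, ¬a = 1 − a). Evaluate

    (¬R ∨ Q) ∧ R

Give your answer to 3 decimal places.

0.163

¬R = 1 − 0.1900 = 0.8100
¬R ∨ Q = a + b − a·b on (0.8100, 0.2500) = 0.8575
(¬R ∨ Q) ∧ R = a·b on (0.8575, 0.1900) = 0.1629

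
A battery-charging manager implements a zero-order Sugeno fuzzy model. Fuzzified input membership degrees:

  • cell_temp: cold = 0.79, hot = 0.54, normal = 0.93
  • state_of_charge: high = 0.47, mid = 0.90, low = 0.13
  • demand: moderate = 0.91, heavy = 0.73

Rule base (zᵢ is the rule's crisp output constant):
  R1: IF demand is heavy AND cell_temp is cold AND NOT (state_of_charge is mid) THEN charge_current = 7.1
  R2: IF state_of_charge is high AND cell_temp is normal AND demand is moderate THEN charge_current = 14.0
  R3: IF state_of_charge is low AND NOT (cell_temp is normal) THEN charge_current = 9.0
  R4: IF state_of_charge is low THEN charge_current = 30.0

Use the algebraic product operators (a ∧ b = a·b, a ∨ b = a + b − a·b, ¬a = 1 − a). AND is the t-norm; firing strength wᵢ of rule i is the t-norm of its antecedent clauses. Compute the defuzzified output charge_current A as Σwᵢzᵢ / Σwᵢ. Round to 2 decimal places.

R1 (z=7.1): heavy=0.73, cold=0.79, ¬mid=1−0.90=0.10; AND[a·b] → w = 0.0577
R2 (z=14.0): high=0.47, normal=0.93, moderate=0.91; AND[a·b] → w = 0.3978
R3 (z=9.0): low=0.13, ¬normal=1−0.93=0.07; AND[a·b] → w = 0.0091
R4 (z=30.0): low=0.13 → w = 0.1300
Weighted average = (0.0577·7.1 + 0.3978·14.0 + 0.0091·9.0 + 0.1300·30.0) / (0.0577 + 0.3978 + 0.0091 + 0.1300)
  = 9.9600 / 0.5945 = 16.75

16.75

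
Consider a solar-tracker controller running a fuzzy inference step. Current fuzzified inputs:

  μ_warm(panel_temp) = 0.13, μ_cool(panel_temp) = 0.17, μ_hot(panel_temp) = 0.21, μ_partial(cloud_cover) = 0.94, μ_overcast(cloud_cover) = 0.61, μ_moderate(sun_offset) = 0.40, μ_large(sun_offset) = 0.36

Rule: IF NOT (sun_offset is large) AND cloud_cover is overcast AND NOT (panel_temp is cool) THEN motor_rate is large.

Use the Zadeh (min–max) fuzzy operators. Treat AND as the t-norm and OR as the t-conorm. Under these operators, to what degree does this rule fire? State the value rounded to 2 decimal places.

firing strength: ¬large=1−0.36=0.64, overcast=0.61, ¬cool=1−0.17=0.83; AND[min(a, b)] → w = 0.61

0.61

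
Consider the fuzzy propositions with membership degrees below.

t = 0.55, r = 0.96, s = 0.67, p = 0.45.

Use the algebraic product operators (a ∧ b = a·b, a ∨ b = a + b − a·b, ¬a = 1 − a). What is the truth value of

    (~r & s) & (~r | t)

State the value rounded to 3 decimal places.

~r = 1 − 0.9600 = 0.0400
~r & s = a·b on (0.0400, 0.6700) = 0.0268
~r = 1 − 0.9600 = 0.0400
~r | t = a + b − a·b on (0.0400, 0.5500) = 0.5680
(~r & s) & (~r | t) = a·b on (0.0268, 0.5680) = 0.0152

0.015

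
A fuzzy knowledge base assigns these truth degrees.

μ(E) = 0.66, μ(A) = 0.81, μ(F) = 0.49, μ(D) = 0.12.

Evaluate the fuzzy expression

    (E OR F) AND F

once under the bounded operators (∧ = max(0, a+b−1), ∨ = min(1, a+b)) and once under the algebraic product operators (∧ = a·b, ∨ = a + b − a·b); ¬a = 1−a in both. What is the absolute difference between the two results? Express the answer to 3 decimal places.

0.085

Under bounded:
  E OR F = min(1, a+b) on (0.66, 0.49) = 1.00
  (E OR F) AND F = max(0, a+b−1) on (1.00, 0.49) = 0.49
  → value = 0.4900
Under algebraic product:
  E OR F = a + b − a·b on (0.6600, 0.4900) = 0.8266
  (E OR F) AND F = a·b on (0.8266, 0.4900) = 0.4050
  → value = 0.4050
|0.4900 − 0.4050| = 0.085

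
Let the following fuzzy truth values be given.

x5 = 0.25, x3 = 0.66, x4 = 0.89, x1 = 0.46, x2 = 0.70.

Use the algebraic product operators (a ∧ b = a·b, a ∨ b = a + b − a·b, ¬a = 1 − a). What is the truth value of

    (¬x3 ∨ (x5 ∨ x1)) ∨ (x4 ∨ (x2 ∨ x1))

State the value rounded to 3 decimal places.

0.995

¬x3 = 1 − 0.6600 = 0.3400
x5 ∨ x1 = a + b − a·b on (0.2500, 0.4600) = 0.5950
¬x3 ∨ (x5 ∨ x1) = a + b − a·b on (0.3400, 0.5950) = 0.7327
x2 ∨ x1 = a + b − a·b on (0.7000, 0.4600) = 0.8380
x4 ∨ (x2 ∨ x1) = a + b − a·b on (0.8900, 0.8380) = 0.9822
(¬x3 ∨ (x5 ∨ x1)) ∨ (x4 ∨ (x2 ∨ x1)) = a + b − a·b on (0.7327, 0.9822) = 0.9952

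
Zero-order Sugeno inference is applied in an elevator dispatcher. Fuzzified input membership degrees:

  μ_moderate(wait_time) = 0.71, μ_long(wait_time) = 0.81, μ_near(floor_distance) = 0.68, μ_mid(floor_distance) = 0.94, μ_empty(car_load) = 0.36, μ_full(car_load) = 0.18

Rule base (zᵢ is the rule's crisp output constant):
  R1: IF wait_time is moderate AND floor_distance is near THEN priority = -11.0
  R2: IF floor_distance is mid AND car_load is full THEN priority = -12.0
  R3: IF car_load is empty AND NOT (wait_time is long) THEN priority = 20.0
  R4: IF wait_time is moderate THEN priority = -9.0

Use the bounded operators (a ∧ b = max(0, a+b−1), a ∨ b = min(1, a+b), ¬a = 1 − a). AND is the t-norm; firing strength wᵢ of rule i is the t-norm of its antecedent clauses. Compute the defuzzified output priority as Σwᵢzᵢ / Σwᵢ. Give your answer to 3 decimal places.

R1 (z=-11.0): moderate=0.71, near=0.68; AND[max(0, a+b−1)] → w = 0.39
R2 (z=-12.0): mid=0.94, full=0.18; AND[max(0, a+b−1)] → w = 0.12
R3 (z=20.0): empty=0.36, ¬long=1−0.81=0.19; AND[max(0, a+b−1)] → w = 0.00
R4 (z=-9.0): moderate=0.71 → w = 0.71
Weighted average = (0.39·-11.0 + 0.12·-12.0 + 0.00·20.0 + 0.71·-9.0) / (0.39 + 0.12 + 0.00 + 0.71)
  = -12.1200 / 1.2200 = -9.934

-9.934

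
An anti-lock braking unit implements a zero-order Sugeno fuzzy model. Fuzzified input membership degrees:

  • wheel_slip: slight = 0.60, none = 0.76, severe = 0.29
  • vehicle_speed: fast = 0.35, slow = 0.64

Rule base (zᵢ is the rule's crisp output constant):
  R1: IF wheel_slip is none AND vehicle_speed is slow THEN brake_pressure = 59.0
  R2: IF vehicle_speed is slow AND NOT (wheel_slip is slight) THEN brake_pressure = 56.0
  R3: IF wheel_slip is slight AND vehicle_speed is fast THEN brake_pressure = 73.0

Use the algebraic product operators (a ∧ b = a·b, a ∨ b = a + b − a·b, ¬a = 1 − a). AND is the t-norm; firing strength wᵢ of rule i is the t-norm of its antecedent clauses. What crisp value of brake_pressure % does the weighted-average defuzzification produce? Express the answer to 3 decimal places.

R1 (z=59.0): none=0.76, slow=0.64; AND[a·b] → w = 0.4864
R2 (z=56.0): slow=0.64, ¬slight=1−0.60=0.40; AND[a·b] → w = 0.2560
R3 (z=73.0): slight=0.60, fast=0.35; AND[a·b] → w = 0.2100
Weighted average = (0.4864·59.0 + 0.2560·56.0 + 0.2100·73.0) / (0.4864 + 0.2560 + 0.2100)
  = 58.3636 / 0.9524 = 61.281

61.281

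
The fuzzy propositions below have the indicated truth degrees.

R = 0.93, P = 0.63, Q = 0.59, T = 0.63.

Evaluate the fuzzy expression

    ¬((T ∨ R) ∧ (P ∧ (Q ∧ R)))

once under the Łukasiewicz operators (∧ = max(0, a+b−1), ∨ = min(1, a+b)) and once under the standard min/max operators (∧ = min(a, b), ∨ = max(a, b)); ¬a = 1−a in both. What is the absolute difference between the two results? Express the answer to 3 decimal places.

0.440

Under Łukasiewicz:
  T ∨ R = min(1, a+b) on (0.63, 0.93) = 1.00
  Q ∧ R = max(0, a+b−1) on (0.59, 0.93) = 0.52
  P ∧ (Q ∧ R) = max(0, a+b−1) on (0.63, 0.52) = 0.15
  (T ∨ R) ∧ (P ∧ (Q ∧ R)) = max(0, a+b−1) on (1.00, 0.15) = 0.15
  ¬((T ∨ R) ∧ (P ∧ (Q ∧ R))) = 1 − 0.15 = 0.85
  → value = 0.8500
Under standard min/max:
  T ∨ R = max(a, b) on (0.63, 0.93) = 0.93
  Q ∧ R = min(a, b) on (0.59, 0.93) = 0.59
  P ∧ (Q ∧ R) = min(a, b) on (0.63, 0.59) = 0.59
  (T ∨ R) ∧ (P ∧ (Q ∧ R)) = min(a, b) on (0.93, 0.59) = 0.59
  ¬((T ∨ R) ∧ (P ∧ (Q ∧ R))) = 1 − 0.59 = 0.41
  → value = 0.4100
|0.8500 − 0.4100| = 0.440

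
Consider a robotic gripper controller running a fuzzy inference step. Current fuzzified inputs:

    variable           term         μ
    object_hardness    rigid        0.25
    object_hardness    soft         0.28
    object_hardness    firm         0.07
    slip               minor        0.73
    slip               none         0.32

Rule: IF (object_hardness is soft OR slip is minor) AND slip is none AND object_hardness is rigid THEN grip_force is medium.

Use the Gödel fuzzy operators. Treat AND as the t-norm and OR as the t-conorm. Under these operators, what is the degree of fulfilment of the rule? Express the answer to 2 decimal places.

firing strength: (soft=0.28 OR minor=0.73) = 0.73; AND[min(a, b)] with none=0.32, rigid=0.25 → w = 0.25

0.25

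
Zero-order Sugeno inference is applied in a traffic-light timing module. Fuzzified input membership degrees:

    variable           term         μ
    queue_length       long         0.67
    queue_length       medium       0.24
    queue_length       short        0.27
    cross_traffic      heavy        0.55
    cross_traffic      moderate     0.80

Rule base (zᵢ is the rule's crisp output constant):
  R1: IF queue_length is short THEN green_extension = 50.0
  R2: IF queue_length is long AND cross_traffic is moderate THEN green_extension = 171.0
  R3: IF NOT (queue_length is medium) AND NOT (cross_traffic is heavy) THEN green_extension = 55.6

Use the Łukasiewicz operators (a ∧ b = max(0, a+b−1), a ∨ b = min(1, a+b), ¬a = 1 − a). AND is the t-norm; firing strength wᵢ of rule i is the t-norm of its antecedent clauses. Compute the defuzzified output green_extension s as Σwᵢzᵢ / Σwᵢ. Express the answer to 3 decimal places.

111.101

R1 (z=50.0): short=0.27 → w = 0.27
R2 (z=171.0): long=0.67, moderate=0.80; AND[max(0, a+b−1)] → w = 0.47
R3 (z=55.6): ¬medium=1−0.24=0.76, ¬heavy=1−0.55=0.45; AND[max(0, a+b−1)] → w = 0.21
Weighted average = (0.27·50.0 + 0.47·171.0 + 0.21·55.6) / (0.27 + 0.47 + 0.21)
  = 105.5460 / 0.9500 = 111.101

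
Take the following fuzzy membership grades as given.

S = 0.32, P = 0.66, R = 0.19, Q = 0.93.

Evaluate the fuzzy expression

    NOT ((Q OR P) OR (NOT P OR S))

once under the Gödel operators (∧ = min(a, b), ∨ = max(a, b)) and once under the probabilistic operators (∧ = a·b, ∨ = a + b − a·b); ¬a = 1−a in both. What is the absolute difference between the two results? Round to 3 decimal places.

Under Gödel:
  Q OR P = max(a, b) on (0.93, 0.66) = 0.93
  NOT P = 1 − 0.66 = 0.34
  NOT P OR S = max(a, b) on (0.34, 0.32) = 0.34
  (Q OR P) OR (NOT P OR S) = max(a, b) on (0.93, 0.34) = 0.93
  NOT ((Q OR P) OR (NOT P OR S)) = 1 − 0.93 = 0.07
  → value = 0.0700
Under probabilistic:
  Q OR P = a + b − a·b on (0.9300, 0.6600) = 0.9762
  NOT P = 1 − 0.6600 = 0.3400
  NOT P OR S = a + b − a·b on (0.3400, 0.3200) = 0.5512
  (Q OR P) OR (NOT P OR S) = a + b − a·b on (0.9762, 0.5512) = 0.9893
  NOT ((Q OR P) OR (NOT P OR S)) = 1 − 0.9893 = 0.0107
  → value = 0.0107
|0.0700 − 0.0107| = 0.059

0.059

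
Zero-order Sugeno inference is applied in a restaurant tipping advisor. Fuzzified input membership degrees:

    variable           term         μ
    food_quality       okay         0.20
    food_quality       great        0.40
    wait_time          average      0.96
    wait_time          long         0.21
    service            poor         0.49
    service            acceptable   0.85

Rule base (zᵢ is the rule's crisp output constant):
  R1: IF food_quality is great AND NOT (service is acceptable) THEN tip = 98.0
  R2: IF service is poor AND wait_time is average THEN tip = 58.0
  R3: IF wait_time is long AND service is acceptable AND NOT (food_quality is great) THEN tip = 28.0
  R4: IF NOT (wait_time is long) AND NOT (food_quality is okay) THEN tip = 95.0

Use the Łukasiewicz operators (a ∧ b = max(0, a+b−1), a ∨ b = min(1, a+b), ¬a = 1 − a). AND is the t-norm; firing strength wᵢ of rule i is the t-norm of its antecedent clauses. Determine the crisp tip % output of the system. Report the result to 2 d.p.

78.99

R1 (z=98.0): great=0.40, ¬acceptable=1−0.85=0.15; AND[max(0, a+b−1)] → w = 0.00
R2 (z=58.0): poor=0.49, average=0.96; AND[max(0, a+b−1)] → w = 0.45
R3 (z=28.0): long=0.21, acceptable=0.85, ¬great=1−0.40=0.60; AND[max(0, a+b−1)] → w = 0.00
R4 (z=95.0): ¬long=1−0.21=0.79, ¬okay=1−0.20=0.80; AND[max(0, a+b−1)] → w = 0.59
Weighted average = (0.00·98.0 + 0.45·58.0 + 0.00·28.0 + 0.59·95.0) / (0.00 + 0.45 + 0.00 + 0.59)
  = 82.1500 / 1.0400 = 78.99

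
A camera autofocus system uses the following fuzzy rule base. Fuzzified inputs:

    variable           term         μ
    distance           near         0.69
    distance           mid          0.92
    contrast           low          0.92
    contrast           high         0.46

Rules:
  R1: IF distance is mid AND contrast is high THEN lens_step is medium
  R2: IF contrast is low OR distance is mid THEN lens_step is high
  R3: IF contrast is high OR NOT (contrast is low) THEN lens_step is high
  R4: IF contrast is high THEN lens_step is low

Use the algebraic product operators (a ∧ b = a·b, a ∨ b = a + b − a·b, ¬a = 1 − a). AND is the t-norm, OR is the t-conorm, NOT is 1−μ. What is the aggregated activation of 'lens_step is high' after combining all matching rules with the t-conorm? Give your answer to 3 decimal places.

R1: mid=0.92, high=0.46; AND[a·b] → w = 0.4232
R2: low=0.92, mid=0.92; OR[a + b − a·b] → w = 0.9936
R3: high=0.46, ¬low=1−0.92=0.08; OR[a + b − a·b] → w = 0.5032
R4: high=0.46 → w = 0.4600
Rules with consequent 'high': {R2, R3} → strengths 0.9936, 0.5032
Aggregate via t-conorm [a + b − a·b]: 0.9968

0.997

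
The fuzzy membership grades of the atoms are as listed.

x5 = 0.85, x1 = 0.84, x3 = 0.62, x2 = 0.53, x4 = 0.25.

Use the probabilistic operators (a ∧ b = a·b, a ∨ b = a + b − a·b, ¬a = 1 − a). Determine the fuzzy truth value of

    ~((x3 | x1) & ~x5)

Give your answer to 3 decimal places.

0.859

x3 | x1 = a + b − a·b on (0.6200, 0.8400) = 0.9392
~x5 = 1 − 0.8500 = 0.1500
(x3 | x1) & ~x5 = a·b on (0.9392, 0.1500) = 0.1409
~((x3 | x1) & ~x5) = 1 − 0.1409 = 0.8591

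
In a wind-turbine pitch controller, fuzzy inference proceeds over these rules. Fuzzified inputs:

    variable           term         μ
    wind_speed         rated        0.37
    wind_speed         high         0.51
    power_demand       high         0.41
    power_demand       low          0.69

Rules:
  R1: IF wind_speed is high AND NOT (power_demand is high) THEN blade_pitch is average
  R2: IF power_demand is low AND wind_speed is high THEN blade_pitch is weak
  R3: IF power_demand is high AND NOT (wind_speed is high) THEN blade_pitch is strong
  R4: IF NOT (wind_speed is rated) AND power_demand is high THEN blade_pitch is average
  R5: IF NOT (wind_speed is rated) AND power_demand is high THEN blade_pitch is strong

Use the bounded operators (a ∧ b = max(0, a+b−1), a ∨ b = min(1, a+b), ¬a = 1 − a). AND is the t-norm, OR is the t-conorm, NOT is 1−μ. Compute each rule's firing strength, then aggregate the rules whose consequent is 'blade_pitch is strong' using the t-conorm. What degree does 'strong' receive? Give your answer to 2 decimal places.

R1: high=0.51, ¬high=1−0.41=0.59; AND[max(0, a+b−1)] → w = 0.10
R2: low=0.69, high=0.51; AND[max(0, a+b−1)] → w = 0.20
R3: high=0.41, ¬high=1−0.51=0.49; AND[max(0, a+b−1)] → w = 0.00
R4: ¬rated=1−0.37=0.63, high=0.41; AND[max(0, a+b−1)] → w = 0.04
R5: ¬rated=1−0.37=0.63, high=0.41; AND[max(0, a+b−1)] → w = 0.04
Rules with consequent 'strong': {R3, R5} → strengths 0.00, 0.04
Aggregate via t-conorm [min(1, a+b)]: 0.04

0.04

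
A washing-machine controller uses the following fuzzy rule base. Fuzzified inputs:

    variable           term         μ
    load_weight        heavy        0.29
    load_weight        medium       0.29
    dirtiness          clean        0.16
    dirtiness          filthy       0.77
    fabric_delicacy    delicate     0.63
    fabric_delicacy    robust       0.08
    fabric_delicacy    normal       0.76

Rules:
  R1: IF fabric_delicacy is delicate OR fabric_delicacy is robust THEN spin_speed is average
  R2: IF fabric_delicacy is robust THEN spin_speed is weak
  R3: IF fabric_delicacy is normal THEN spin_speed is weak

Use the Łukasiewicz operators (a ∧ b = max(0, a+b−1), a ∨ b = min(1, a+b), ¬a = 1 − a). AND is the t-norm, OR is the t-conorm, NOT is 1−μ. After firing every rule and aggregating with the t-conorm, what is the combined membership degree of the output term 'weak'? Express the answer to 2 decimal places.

R1: delicate=0.63, robust=0.08; OR[min(1, a+b)] → w = 0.71
R2: robust=0.08 → w = 0.08
R3: normal=0.76 → w = 0.76
Rules with consequent 'weak': {R2, R3} → strengths 0.08, 0.76
Aggregate via t-conorm [min(1, a+b)]: 0.84

0.84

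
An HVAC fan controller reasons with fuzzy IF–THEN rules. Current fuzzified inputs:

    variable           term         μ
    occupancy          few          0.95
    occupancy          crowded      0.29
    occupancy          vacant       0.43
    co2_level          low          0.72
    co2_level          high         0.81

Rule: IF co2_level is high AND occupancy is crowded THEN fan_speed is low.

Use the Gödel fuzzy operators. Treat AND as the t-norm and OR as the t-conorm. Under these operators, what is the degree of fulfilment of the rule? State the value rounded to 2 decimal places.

0.29

firing strength: high=0.81, crowded=0.29; AND[min(a, b)] → w = 0.29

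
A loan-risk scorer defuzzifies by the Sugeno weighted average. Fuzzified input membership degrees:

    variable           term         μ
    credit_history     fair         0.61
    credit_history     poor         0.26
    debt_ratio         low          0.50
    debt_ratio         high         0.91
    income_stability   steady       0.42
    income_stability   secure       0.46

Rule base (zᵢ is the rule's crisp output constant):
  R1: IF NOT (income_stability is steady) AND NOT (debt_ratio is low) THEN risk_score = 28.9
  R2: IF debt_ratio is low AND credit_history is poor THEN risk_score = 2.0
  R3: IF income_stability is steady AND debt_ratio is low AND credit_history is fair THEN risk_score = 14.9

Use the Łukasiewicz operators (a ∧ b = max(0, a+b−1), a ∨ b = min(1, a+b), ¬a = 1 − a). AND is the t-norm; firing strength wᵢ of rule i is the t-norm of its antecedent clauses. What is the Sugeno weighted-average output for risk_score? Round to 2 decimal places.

R1 (z=28.9): ¬steady=1−0.42=0.58, ¬low=1−0.50=0.50; AND[max(0, a+b−1)] → w = 0.08
R2 (z=2.0): low=0.50, poor=0.26; AND[max(0, a+b−1)] → w = 0.00
R3 (z=14.9): steady=0.42, low=0.50, fair=0.61; AND[max(0, a+b−1)] → w = 0.00
Weighted average = (0.08·28.9 + 0.00·2.0 + 0.00·14.9) / (0.08 + 0.00 + 0.00)
  = 2.3120 / 0.0800 = 28.90

28.90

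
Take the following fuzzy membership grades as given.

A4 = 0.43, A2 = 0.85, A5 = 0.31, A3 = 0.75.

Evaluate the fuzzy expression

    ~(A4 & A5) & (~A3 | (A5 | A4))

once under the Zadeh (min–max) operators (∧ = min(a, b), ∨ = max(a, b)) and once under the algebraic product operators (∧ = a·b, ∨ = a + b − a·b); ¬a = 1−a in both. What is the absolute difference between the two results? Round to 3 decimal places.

0.181

Under Zadeh (min–max):
  A4 & A5 = min(a, b) on (0.43, 0.31) = 0.31
  ~(A4 & A5) = 1 − 0.31 = 0.69
  ~A3 = 1 − 0.75 = 0.25
  A5 | A4 = max(a, b) on (0.31, 0.43) = 0.43
  ~A3 | (A5 | A4) = max(a, b) on (0.25, 0.43) = 0.43
  ~(A4 & A5) & (~A3 | (A5 | A4)) = min(a, b) on (0.69, 0.43) = 0.43
  → value = 0.4300
Under algebraic product:
  A4 & A5 = a·b on (0.4300, 0.3100) = 0.1333
  ~(A4 & A5) = 1 − 0.1333 = 0.8667
  ~A3 = 1 − 0.7500 = 0.2500
  A5 | A4 = a + b − a·b on (0.3100, 0.4300) = 0.6067
  ~A3 | (A5 | A4) = a + b − a·b on (0.2500, 0.6067) = 0.7050
  ~(A4 & A5) & (~A3 | (A5 | A4)) = a·b on (0.8667, 0.7050) = 0.6110
  → value = 0.6110
|0.4300 − 0.6110| = 0.181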